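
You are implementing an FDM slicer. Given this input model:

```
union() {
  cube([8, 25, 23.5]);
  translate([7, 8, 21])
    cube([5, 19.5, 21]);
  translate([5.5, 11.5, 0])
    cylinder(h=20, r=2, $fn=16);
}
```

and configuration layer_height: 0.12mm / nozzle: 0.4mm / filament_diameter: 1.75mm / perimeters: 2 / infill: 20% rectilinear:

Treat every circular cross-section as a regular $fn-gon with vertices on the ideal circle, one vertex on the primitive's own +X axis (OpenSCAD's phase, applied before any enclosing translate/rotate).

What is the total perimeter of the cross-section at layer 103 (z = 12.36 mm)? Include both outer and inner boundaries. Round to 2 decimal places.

66.00 mm

At z = 12.36 mm: the cube is present — its section is the full 8×25 rectangle (perimeter 66.00 mm); the cube at (7, 8) does not reach this height (z outside [21, 42]); the cylinder at (5.5, 11.5): section is a regular 16-gon, circumradius r=2 (perimeter = 2·16·2.000·sin(180°/16) = 12.49 mm); Merging all regions: the r=2 cylinder at (5.5, 11.5) lies entirely inside the 8×25 cube, so the union is just the 8×25 cube — boundary = 66.00 mm. Overall, the cross-section is a single solid region. Total boundary length (outer) = 66.00 mm.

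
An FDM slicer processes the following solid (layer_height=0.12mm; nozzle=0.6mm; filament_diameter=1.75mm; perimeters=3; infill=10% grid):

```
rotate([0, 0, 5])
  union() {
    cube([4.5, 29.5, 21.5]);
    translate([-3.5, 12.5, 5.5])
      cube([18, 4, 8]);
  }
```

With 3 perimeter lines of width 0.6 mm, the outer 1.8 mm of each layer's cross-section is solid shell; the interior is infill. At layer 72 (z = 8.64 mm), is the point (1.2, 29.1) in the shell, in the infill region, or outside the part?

shell

At z = 8.64 mm: the 4.5×29.5 cube contributes its full rectangle; the cube at (-3.5, 12.5) is present — its section is the full 18×4 rectangle; Taking the union: the regions partially overlap (shared area 18.00 mm²), so overlapping operands fuse into one piece — 1 connected region; (rotated 5° about Z; rotation is an isometry so areas/perimeters/island counts are preserved). Overall, the cross-section is a single solid region. Undo the 5° rotation: the query point maps to (3.732, 28.885) in the un-rotated model frame. The nearest boundary edge runs (0.00, 29.50)→(4.50, 29.50); distance from the point to it = 0.62 mm. The point is inside the cross-section, 0.62 mm from the nearest boundary — within the 1.8 mm shell band (3 × 0.6).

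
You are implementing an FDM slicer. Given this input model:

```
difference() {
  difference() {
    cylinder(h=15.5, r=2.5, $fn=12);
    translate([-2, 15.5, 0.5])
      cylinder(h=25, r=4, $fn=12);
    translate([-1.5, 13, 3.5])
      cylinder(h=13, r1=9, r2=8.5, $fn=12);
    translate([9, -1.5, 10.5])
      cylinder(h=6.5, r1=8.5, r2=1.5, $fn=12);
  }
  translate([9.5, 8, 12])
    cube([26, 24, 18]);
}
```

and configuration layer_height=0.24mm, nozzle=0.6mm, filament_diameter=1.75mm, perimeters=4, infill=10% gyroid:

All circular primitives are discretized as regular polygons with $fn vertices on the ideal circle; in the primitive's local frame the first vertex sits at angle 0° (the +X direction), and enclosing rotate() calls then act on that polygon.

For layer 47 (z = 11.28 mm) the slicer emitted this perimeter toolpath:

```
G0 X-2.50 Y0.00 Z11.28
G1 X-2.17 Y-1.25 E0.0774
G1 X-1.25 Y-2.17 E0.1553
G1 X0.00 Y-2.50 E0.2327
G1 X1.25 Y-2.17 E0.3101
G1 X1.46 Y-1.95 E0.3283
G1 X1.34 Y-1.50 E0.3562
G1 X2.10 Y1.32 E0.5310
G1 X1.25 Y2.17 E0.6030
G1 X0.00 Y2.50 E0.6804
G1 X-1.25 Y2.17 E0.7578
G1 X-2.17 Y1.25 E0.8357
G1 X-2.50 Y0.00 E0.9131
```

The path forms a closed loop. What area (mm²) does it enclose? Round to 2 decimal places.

17.01 mm²

Apply the shoelace formula to the sequence of (X, Y) vertices; enclosed area = 17.01 mm².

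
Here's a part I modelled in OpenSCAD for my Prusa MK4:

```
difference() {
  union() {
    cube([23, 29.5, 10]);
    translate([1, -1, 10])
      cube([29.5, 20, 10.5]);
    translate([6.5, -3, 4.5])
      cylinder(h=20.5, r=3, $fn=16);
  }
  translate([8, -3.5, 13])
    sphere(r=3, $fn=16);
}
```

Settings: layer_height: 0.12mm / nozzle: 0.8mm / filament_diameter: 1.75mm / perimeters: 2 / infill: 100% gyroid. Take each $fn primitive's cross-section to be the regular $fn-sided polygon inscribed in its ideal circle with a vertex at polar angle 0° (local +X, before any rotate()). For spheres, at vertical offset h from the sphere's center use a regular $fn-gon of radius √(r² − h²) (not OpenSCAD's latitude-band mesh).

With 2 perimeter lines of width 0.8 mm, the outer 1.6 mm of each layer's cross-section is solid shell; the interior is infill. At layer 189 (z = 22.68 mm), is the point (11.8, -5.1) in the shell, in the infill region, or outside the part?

At z = 22.68 mm: the cube is not intersected at this z (z outside [0, 10]); the cube at (1, -1) does not reach this height (z outside [10, 20.5]); the r=3 cylinder at (6.5, -3) contributes a regular 16-gon of circumradius 3; Taking the union: only the r=3 cylinder at (6.5, -3) is present, so the union is just that shape — 1 connected region; the sphere at (8, -3.5) is absent (|z−center|=9.680 > r=3); Taking the first minus the rest: none of the subtracted shapes is present at this height, so that combined region is unchanged — 1 connected region. Overall, the cross-section is a single solid region. The nearest boundary edge runs (8.62, -5.12)→(9.27, -4.15); distance from the point to it = 2.70 mm. The point is not inside any of the regions above, so it lies outside the cross-section (2.70 mm from the nearest boundary).

outside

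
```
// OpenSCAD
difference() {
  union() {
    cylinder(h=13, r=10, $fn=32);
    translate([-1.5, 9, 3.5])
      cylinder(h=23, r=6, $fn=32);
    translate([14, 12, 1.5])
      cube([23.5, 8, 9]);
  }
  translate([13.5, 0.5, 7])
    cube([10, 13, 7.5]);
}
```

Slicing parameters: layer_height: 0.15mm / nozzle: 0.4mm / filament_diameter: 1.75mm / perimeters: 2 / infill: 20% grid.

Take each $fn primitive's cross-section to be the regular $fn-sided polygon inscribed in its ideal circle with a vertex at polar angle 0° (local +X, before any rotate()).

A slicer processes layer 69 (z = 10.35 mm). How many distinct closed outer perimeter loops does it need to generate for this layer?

At z = 10.35 mm: the r=10 cylinder gives a regular 32-gon of circumradius 10 (constant along its height); the cylinder at (-1.5, 9): section is a regular 32-gon, circumradius r=6; the cube at (14, 12) is present — its section is the full 23.5×8 rectangle; Taking the union: the regions partially overlap (shared area 58.76 mm²), so overlapping operands fuse into one piece — 2 connected regions; the cube at (13.5, 0.5) is present — its section is the full 10×13 rectangle; After the difference (first − rest): starting from that combined region, the 10×13 cube at (13.5, 0.5) partially overlaps it — only the 14.25 mm² overlap (of its 130.00 mm²) is removed, clipping the outline — 2 connected regions. The result has 2 disconnected regions.

2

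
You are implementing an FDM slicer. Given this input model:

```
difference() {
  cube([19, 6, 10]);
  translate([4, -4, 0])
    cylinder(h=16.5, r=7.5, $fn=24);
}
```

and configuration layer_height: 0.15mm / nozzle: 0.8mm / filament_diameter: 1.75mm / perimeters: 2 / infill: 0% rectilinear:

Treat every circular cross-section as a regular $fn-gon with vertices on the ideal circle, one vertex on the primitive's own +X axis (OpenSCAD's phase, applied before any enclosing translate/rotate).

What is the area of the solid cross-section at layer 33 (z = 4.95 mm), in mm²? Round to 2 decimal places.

86.32 mm²

At z = 4.95 mm: the cube is present — its section is the full 19×6 rectangle (area 114.00 mm²); the r=7.5 cylinder at (4, -4) gives a regular 24-gon of circumradius 7.5 (constant along its height) (area = (24/2)·7.500²·sin(360°/24) = 174.70 mm²); Subtracting the remaining from the first: starting from the 19×6 cube (114.00 mm²), the r=7.5 cylinder at (4, -4) partially overlaps it — only the 27.68 mm² overlap (of its 174.70 mm²) is removed, clipping the outline — area = 86.32 mm². Overall, the cross-section is a single solid region. Net area = 86.32 mm².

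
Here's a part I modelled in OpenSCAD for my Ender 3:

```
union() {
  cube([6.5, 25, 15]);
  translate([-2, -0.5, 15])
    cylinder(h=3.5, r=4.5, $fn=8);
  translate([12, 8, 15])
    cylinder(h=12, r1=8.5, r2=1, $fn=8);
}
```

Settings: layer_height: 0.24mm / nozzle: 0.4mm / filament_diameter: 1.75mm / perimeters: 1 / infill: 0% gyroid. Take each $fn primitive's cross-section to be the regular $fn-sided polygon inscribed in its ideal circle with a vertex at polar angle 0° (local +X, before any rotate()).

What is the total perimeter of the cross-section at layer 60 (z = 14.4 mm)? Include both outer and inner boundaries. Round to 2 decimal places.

At z = 14.4 mm: the cube is present — its section is the full 6.5×25 rectangle (perimeter 63.00 mm); the cylinder at (-2, -0.5) does not reach this height (z outside [15, 18.5]); the cone at (12, 8) is not intersected at this z (z outside [15, 27]); Combining (union): only the 6.5×25 cube is present, so the union is just that shape — boundary = 63.00 mm. Overall, the cross-section is a single solid region. Total boundary length (outer) = 63.00 mm.

63.00 mm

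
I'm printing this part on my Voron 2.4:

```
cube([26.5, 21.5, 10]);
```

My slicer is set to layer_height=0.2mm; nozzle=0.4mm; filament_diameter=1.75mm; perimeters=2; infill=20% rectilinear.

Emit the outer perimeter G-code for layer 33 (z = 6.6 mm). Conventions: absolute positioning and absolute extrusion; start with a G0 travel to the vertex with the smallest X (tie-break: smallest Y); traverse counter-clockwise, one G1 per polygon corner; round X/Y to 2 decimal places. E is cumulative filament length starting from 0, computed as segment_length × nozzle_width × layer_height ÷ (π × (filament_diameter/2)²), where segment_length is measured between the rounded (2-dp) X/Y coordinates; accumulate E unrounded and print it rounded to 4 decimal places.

G0 X0.00 Y0.00 Z6.60
G1 X26.50 Y0.00 E0.8814
G1 X26.50 Y21.50 E1.5965
G1 X0.00 Y21.50 E2.4779
G1 X0.00 Y0.00 E3.1930

At z = 6.6 mm: the cube (footprint 26.5×21.5) is included at this height. The outline is a single polygon with 4 vertices. Extrusion per mm of travel: 0.4 × 0.2 / (π × 0.875²) = 0.033260. Accumulating E over each segment gives final E = 3.1930.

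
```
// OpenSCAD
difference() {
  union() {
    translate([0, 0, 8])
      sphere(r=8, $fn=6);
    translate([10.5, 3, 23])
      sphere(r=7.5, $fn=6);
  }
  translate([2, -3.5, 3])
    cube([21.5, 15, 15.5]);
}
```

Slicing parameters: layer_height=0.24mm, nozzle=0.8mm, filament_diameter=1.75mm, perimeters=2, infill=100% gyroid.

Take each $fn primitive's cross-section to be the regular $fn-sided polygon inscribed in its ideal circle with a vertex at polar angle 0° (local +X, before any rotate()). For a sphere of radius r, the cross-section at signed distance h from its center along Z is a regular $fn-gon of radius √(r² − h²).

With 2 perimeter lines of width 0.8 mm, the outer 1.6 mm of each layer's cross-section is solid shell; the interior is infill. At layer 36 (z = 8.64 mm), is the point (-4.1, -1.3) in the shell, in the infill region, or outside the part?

infill

At z = 8.64 mm: the r=8 sphere slices to a regular 6-gon of circumradius 7.974 (√(r²−h²) with h=0.64 from center); the sphere at (10.5, 3) does not reach this height (|z−center|=14.360 > r=7.5); Combining (union): only the r=8 sphere is present, so the union is just that shape — 1 connected region; the cube at (2, -3.5) is present — its section is the full 21.5×15 rectangle; After the difference (first − rest): starting from the result so far, the 21.5×15 cube at (2, -3.5) partially overlaps it — only the 44.87 mm² overlap (of its 322.50 mm²) is removed, clipping the outline — 1 connected region. Overall, the cross-section is a single solid region. The nearest boundary edge runs (-3.99, -6.91)→(-7.97, 0.00); distance from the point to it = 2.71 mm. The point is inside the cross-section and 2.71 mm from the nearest boundary — more than the 1.6 mm shell width (2 × 0.8), so it's in the infill interior.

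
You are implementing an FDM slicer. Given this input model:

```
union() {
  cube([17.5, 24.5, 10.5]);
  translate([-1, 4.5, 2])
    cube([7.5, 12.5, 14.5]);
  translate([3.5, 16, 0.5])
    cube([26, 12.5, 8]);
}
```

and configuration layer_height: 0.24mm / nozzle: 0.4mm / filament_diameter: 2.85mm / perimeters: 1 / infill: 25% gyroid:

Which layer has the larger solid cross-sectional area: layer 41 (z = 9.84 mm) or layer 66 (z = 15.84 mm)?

layer 41 (z = 9.84 mm)

Layer 41 (z = 9.84): the 17.5×24.5 cube contributes its full rectangle (area 428.75 mm²); the cube at (-1, 4.5) is present — its section is the full 7.5×12.5 rectangle (area 93.75 mm²); the cube at (3.5, 16) does not reach this height (z outside [0.5, 8.5]); Merging all regions: the regions partially overlap — summed areas 522.50 mm² minus the doubly-counted overlap 81.25 mm² gives 441.25 mm² — area = 441.25 mm². So its area = 441.25 mm². Layer 66 (z = 15.84): the cube is not intersected at this z (z outside [0, 10.5]); the cube at (-1, 4.5) (footprint 7.5×12.5) is included at this height (area 93.75 mm²); the cube at (3.5, 16) is not intersected at this z (z outside [0.5, 8.5]); Taking the union: only the 7.5×12.5 cube at (-1, 4.5) is present, so the union is just that shape — area = 93.75 mm². So its area = 93.75 mm². Layer 41 is larger (441.25 vs 93.75 mm²).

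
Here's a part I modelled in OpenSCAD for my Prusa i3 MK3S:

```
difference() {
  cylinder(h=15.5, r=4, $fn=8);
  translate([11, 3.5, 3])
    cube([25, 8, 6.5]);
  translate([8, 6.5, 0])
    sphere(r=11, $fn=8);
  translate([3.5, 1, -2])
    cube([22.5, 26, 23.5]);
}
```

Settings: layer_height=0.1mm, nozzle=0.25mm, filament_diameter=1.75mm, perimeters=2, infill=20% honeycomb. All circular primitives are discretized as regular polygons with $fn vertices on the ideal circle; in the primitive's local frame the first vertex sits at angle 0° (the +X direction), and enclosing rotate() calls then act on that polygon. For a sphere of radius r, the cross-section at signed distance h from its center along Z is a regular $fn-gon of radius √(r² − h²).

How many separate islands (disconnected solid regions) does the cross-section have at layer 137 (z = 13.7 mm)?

At z = 13.7 mm: the r=4 cylinder contributes a regular 8-gon of circumradius 4; the cube at (11, 3.5) is not intersected at this z (z outside [3, 9.5]); the sphere at (8, 6.5) is not intersected at this z (|z−center|=13.700 > r=11); the cube at (3.5, 1) is present — its section is the full 22.5×26 rectangle; Subtracting the remaining from the first: starting from the r=4 cylinder, the 22.5×26 cube at (3.5, 1) partially overlaps it — only the 0.01 mm² overlap (of its 585.00 mm²) is removed, clipping the outline — 1 connected region. Overall, the cross-section is a single solid region. Island count = 1.

1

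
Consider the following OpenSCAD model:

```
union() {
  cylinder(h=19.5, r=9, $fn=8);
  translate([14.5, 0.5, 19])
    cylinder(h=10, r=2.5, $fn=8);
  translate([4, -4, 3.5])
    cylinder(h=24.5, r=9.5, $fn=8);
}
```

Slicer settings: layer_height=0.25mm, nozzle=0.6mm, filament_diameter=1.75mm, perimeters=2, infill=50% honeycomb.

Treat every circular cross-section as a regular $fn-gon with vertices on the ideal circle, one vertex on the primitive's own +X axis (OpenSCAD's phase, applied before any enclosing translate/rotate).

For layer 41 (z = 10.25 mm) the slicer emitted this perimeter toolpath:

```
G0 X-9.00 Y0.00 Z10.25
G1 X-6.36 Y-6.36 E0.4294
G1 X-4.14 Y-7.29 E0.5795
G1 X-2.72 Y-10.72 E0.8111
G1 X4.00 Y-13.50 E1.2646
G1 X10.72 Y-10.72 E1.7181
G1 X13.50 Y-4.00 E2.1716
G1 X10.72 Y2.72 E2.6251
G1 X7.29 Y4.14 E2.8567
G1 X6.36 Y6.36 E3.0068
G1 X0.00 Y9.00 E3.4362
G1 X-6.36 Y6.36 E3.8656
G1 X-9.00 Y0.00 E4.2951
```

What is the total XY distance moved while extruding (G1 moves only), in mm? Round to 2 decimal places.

68.87 mm

Sum the Euclidean lengths of each G1 segment: total = 68.87 mm.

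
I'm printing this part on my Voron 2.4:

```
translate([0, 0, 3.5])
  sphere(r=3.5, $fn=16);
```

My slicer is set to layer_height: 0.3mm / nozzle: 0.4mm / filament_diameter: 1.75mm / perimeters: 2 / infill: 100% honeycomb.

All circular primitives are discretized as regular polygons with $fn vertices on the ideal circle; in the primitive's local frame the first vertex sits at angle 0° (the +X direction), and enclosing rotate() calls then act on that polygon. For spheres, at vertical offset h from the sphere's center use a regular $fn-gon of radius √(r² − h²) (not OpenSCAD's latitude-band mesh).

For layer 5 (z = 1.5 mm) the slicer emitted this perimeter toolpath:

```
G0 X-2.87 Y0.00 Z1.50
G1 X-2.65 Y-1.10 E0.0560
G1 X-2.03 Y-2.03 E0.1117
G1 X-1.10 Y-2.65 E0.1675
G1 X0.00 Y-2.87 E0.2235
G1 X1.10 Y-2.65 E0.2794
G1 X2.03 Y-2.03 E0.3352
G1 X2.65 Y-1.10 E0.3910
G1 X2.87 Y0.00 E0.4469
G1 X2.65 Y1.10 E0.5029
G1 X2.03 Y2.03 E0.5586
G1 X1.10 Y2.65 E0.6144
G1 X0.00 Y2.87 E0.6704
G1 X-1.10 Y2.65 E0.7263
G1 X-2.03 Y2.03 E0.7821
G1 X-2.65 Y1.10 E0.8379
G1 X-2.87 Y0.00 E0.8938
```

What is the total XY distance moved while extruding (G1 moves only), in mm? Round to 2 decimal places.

17.92 mm

Sum the Euclidean lengths of each G1 segment: total = 17.92 mm.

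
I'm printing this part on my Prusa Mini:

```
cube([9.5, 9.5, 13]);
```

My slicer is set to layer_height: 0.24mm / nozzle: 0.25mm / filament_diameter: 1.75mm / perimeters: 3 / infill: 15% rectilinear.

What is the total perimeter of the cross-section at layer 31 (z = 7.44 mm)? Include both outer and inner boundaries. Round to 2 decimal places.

At z = 7.44 mm: the cube (footprint 9.5×9.5) is included at this height (perimeter 38.00 mm). Overall, the cross-section is a single solid region. Total boundary length (outer) = 38.00 mm.

38.00 mm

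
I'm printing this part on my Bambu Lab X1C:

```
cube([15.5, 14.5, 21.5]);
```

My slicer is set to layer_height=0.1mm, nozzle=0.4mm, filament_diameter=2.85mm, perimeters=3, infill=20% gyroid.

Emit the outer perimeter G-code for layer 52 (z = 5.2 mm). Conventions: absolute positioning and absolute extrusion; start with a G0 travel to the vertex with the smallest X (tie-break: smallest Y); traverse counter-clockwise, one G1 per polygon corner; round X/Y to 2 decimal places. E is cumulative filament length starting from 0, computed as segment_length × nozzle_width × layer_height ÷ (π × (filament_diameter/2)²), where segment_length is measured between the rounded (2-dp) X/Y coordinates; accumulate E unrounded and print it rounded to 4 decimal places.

At z = 5.2 mm: the 15.5×14.5 cube contributes its full rectangle. The outline is a single polygon with 4 vertices. Extrusion per mm of travel: 0.4 × 0.1 / (π × 1.425²) = 0.006270. Accumulating E over each segment gives final E = 0.3762.

G0 X0.00 Y0.00 Z5.20
G1 X15.50 Y0.00 E0.0972
G1 X15.50 Y14.50 E0.1881
G1 X0.00 Y14.50 E0.2853
G1 X0.00 Y0.00 E0.3762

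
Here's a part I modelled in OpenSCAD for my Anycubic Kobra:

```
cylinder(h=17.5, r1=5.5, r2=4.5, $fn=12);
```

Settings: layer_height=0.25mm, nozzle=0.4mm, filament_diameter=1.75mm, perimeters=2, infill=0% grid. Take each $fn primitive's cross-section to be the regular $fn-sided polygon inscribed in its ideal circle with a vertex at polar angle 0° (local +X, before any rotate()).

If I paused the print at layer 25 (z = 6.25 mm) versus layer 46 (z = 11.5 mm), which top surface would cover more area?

layer 25 (z = 6.25 mm)

Layer 25 (z = 6.25): the cone contributes a regular 12-gon of circumradius 5.143 (interpolated between r1=5.5 and r2=4.5 at t=0.357) (area = (12/2)·5.143²·sin(360°/12) = 79.35 mm²). So its area = 79.35 mm². Layer 46 (z = 11.5): the cone (r1=5.5→r2=4.5) has section circumradius 4.843 here — a regular 12-gon (area = (12/2)·4.843²·sin(360°/12) = 70.36 mm²). So its area = 70.36 mm². Layer 25 is larger (79.35 vs 70.36 mm²).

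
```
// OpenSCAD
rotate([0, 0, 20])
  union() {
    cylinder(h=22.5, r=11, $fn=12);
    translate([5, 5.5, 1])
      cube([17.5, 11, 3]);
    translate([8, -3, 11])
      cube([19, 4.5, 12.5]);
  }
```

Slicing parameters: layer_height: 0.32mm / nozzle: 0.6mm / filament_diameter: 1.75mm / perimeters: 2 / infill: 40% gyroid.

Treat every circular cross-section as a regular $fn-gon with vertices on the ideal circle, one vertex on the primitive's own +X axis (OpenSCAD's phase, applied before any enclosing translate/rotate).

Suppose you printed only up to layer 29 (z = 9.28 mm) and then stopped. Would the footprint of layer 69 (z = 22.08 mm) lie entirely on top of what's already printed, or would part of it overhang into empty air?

Compare the two slices. At z = 9.28: the r=11 cylinder gives a regular 12-gon of circumradius 11 (constant along its height) (area = (12/2)·11.000²·sin(360°/12) = 363.00 mm²); the cube at (5, 5.5) does not reach this height (z outside [1, 4]); the cube at (8, -3) is not intersected at this z (z outside [11, 23.5]); Taking the union: only the r=11 cylinder is present, so the union is just that shape — area = 363.00 mm²; (whole slice rotated 20° about Z — lengths, areas and connectivity unchanged). At z = 22.08: the r=11 cylinder contributes a regular 12-gon of circumradius 11 (area = (12/2)·11.000²·sin(360°/12) = 363.00 mm²); the cube at (5, 5.5) does not reach this height (z outside [1, 4]); the 19×4.5 cube at (8, -3) contributes its full rectangle (area 85.50 mm²); Taking the union: the regions partially overlap — summed areas 448.50 mm² minus the doubly-counted overlap 11.99 mm² gives 436.51 mm² — area = 436.51 mm²; (rotated 20° about Z; rotation is an isometry so areas/perimeters/island counts are preserved). Checking containment: at z = 22.08 the cross-section extends beyond the z = 9.28 cross-section by about 73.51 mm².

part overhangs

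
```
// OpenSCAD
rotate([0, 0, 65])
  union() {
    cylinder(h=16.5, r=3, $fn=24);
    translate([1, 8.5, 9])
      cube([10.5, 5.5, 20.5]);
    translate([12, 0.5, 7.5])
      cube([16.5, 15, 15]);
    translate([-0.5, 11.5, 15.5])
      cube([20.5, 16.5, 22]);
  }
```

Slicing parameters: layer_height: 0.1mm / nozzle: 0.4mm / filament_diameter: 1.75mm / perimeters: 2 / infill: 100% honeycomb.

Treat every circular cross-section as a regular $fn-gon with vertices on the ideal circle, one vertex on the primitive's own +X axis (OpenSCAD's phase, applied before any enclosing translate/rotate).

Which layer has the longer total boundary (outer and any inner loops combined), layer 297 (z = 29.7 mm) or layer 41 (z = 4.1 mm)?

layer 297 (z = 29.7 mm)

Layer 297 (z = 29.7): the cylinder does not reach this height (z outside [0, 16.5]); the cube at (1, 8.5) is not intersected at this z (z outside [9, 29.5]); the cube at (12, 0.5) is absent (z outside [7.5, 22.5]); the cube at (-0.5, 11.5) is present — its section is the full 20.5×16.5 rectangle (perimeter 74.00 mm); Taking the union: only the 20.5×16.5 cube at (-0.5, 11.5) is present, so the union is just that shape — boundary = 74.00 mm; (rotated 65° about Z; rotation is an isometry so areas/perimeters/island counts are preserved). So its perimeter = 74.00 mm. Layer 41 (z = 4.1): the r=3 cylinder contributes a regular 24-gon of circumradius 3 (perimeter = 2·24·3.000·sin(180°/24) = 18.80 mm); the cube at (1, 8.5) is absent (z outside [9, 29.5]); the cube at (12, 0.5) is absent (z outside [7.5, 22.5]); the cube at (-0.5, 11.5) is not intersected at this z (z outside [15.5, 37.5]); Merging all regions: only the r=3 cylinder is present, so the union is just that shape — boundary = 18.80 mm; (whole slice rotated 65° about Z — lengths, areas and connectivity unchanged). So its perimeter = 18.80 mm. Layer 297 is larger (74.00 vs 18.80 mm).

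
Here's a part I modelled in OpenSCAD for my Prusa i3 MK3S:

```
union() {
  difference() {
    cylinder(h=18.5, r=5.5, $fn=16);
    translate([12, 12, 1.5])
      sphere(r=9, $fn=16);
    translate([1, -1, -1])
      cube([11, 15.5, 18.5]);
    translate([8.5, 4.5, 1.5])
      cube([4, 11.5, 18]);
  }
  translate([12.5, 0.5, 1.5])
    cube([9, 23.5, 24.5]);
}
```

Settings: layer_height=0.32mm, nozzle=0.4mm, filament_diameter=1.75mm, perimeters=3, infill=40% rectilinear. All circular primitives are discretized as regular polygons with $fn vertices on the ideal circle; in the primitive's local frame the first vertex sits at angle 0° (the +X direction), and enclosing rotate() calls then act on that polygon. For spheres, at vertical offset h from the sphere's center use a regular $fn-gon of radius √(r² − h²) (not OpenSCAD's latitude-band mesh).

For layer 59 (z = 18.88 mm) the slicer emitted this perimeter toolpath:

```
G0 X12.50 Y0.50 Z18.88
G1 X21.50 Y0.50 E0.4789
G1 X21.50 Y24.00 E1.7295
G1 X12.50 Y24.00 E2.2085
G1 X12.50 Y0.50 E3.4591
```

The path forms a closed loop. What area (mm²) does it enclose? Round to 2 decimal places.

211.50 mm²

Apply the shoelace formula to the sequence of (X, Y) vertices; enclosed area = 211.50 mm².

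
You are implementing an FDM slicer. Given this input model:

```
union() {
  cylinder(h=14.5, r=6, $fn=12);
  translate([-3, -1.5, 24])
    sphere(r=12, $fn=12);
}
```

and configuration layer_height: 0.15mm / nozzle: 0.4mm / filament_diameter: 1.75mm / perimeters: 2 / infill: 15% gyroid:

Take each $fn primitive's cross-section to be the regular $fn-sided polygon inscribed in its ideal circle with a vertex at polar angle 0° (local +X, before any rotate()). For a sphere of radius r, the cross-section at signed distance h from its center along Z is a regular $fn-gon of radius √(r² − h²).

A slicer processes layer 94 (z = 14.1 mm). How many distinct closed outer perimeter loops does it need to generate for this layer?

At z = 14.1 mm: the r=6 cylinder gives a regular 12-gon of circumradius 6 (constant along its height); the sphere at (-3, -1.5): section is a regular 12-gon, circumradius = √(r²−h²) = √(12²−9.9²) = 6.782; Combining (union): the regions partially overlap (shared area 80.48 mm²), so overlapping operands fuse into one piece — 1 connected region. The result has 1 disconnected region.

1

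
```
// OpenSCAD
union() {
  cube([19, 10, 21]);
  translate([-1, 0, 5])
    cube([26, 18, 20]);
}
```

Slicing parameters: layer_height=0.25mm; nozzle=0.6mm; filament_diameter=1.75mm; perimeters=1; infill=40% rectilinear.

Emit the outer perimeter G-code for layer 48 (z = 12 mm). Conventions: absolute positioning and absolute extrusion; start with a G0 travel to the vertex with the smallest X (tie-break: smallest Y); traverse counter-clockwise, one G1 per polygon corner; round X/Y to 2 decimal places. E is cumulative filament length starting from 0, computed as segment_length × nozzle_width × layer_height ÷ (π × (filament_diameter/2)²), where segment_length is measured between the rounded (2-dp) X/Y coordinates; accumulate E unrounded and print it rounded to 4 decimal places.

G0 X-1.00 Y0.00 Z12.00
G1 X25.00 Y0.00 E1.6214
G1 X25.00 Y18.00 E2.7440
G1 X-1.00 Y18.00 E4.3654
G1 X-1.00 Y0.00 E5.4879

At z = 12 mm: the cube is present — its section is the full 19×10 rectangle; the cube at (-1, 0) is present — its section is the full 26×18 rectangle; Taking the union: the 19×10 cube lies entirely inside the 26×18 cube at (-1, 0), so the union is just the 26×18 cube at (-1, 0) — 1 connected region. The outline is a single polygon with 4 vertices. Extrusion per mm of travel: 0.6 × 0.25 / (π × 0.875²) = 0.062363. Accumulating E over each segment gives final E = 5.4879.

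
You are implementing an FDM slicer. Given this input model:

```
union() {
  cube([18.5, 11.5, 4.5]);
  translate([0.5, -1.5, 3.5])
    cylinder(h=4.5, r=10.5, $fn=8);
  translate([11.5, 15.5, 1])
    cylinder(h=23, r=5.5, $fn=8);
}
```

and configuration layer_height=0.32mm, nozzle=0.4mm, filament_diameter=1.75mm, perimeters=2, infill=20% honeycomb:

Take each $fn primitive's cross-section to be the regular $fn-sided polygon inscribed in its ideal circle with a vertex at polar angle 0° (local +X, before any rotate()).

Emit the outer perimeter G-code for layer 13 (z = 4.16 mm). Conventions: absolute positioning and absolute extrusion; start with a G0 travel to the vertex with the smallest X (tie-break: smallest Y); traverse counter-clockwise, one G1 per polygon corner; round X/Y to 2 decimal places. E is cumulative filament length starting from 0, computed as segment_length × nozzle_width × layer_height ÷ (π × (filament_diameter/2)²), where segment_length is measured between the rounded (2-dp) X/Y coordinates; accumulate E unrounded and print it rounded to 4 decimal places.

G0 X-10.00 Y-1.50 Z4.16
G1 X-6.92 Y-8.92 E0.4275
G1 X0.50 Y-12.00 E0.8551
G1 X7.92 Y-8.92 E1.2826
G1 X11.00 Y-1.50 E1.7101
G1 X10.38 Y0.00 E1.7965
G1 X18.50 Y0.00 E2.2286
G1 X18.50 Y11.50 E2.8406
G1 X15.12 Y11.50 E3.0205
G1 X15.39 Y11.61 E3.0360
G1 X17.00 Y15.50 E3.2600
G1 X15.39 Y19.39 E3.4841
G1 X11.50 Y21.00 E3.7081
G1 X7.61 Y19.39 E3.9322
G1 X6.00 Y15.50 E4.1562
G1 X7.61 Y11.61 E4.3802
G1 X7.88 Y11.50 E4.3957
G1 X0.00 Y11.50 E4.8151
G1 X0.00 Y8.79 E4.9593
G1 X-6.92 Y5.92 E5.3580
G1 X-10.00 Y-1.50 E5.7855

At z = 4.16 mm: the cube (footprint 18.5×11.5) is included at this height; the cylinder at (0.5, -1.5): section is a regular 8-gon, circumradius r=10.5; the cylinder at (11.5, 15.5): section is a regular 8-gon, circumradius r=5.5; Merging all regions: the regions partially overlap (shared area 72.55 mm²), so overlapping operands fuse into one piece — 1 connected region. The outline is a single polygon with 20 vertices. Extrusion per mm of travel: 0.4 × 0.32 / (π × 0.875²) = 0.053216. Accumulating E over each segment gives final E = 5.7855.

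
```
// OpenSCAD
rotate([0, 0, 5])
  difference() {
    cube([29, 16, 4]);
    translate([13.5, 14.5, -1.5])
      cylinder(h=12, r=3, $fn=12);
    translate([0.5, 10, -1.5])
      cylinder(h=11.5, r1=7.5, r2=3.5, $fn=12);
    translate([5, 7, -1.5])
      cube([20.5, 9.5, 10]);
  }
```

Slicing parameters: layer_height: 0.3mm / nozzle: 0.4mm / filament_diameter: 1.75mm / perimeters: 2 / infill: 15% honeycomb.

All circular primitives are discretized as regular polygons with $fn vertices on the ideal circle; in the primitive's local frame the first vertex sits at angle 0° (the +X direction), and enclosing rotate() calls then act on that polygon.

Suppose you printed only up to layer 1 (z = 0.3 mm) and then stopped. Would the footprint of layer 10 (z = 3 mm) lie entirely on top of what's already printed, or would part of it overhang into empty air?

part overhangs

Compare the two slices. At z = 0.3: the cube (footprint 29×16) is included at this height (area 464.00 mm²); the cylinder at (13.5, 14.5): section is a regular 12-gon, circumradius r=3 (area = (12/2)·3.000²·sin(360°/12) = 27.00 mm²); the cone at (0.5, 10): at t=0.157 of its height the radius interpolates to r₁+(r₂−r₁)t = 6.874, giving a regular 12-gon of that circumradius (area = (12/2)·6.874²·sin(360°/12) = 141.75 mm²); the cube at (5, 7) (footprint 20.5×9.5) is included at this height (area 194.75 mm²); Taking the first minus the rest: starting from the 29×16 cube (464.00 mm²), the r=3 cylinder at (13.5, 14.5) partially overlaps it — only the 21.90 mm² overlap (of its 27.00 mm²) is removed, clipping the outline; the cone at (0.5, 10) partially overlaps it — only the 75.85 mm² overlap (of its 141.75 mm²) is removed, clipping the outline; the 20.5×9.5 cube at (5, 7) partially overlaps it — only the 149.05 mm² overlap (of its 194.75 mm²) is removed, clipping the outline — area = 217.19 mm²; (whole slice rotated 5° about Z — lengths, areas and connectivity unchanged). At z = 3: the cube is present — its section is the full 29×16 rectangle (area 464.00 mm²); the r=3 cylinder at (13.5, 14.5) contributes a regular 12-gon of circumradius 3 (area = (12/2)·3.000²·sin(360°/12) = 27.00 mm²); the cone at (0.5, 10) (r1=7.5→r2=3.5) has section circumradius 5.935 here — a regular 12-gon (area = (12/2)·5.935²·sin(360°/12) = 105.66 mm²); the 20.5×9.5 cube at (5, 7) contributes its full rectangle (area 194.75 mm²); Subtracting the remaining from the first: starting from the 29×16 cube (464.00 mm²), the r=3 cylinder at (13.5, 14.5) partially overlaps it — only the 21.90 mm² overlap (of its 27.00 mm²) is removed, clipping the outline; the cone at (0.5, 10) partially overlaps it — only the 58.70 mm² overlap (of its 105.66 mm²) is removed, clipping the outline; the 20.5×9.5 cube at (5, 7) partially overlaps it — only the 156.22 mm² overlap (of its 194.75 mm²) is removed, clipping the outline — area = 227.18 mm²; (rotated 5° about Z; rotation is an isometry so areas/perimeters/island counts are preserved). Checking containment: at z = 3 the cross-section extends beyond the z = 0.3 cross-section by about 9.99 mm².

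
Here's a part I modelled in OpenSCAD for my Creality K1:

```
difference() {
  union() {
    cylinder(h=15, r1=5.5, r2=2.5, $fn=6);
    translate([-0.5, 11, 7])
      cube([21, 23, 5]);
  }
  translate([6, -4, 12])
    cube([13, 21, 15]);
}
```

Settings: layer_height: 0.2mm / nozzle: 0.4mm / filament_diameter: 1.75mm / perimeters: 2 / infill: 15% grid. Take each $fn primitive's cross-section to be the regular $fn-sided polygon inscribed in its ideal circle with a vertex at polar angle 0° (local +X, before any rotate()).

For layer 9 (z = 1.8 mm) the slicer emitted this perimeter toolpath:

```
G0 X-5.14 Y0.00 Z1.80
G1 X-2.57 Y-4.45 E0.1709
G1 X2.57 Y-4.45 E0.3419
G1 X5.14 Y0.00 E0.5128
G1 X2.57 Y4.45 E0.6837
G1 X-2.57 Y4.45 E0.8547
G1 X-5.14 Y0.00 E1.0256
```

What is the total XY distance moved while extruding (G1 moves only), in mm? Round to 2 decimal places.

Sum the Euclidean lengths of each G1 segment: total = 30.84 mm.

30.84 mm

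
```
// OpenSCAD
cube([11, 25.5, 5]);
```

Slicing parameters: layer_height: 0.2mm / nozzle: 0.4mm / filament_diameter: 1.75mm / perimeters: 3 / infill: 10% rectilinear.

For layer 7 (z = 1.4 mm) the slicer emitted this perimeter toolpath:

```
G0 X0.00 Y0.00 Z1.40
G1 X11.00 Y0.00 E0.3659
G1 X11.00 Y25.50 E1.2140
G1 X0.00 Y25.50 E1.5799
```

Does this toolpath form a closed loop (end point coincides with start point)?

no

Start point (G0): (0.00, 0.00). End point (last G1): the path does not return to the start — open.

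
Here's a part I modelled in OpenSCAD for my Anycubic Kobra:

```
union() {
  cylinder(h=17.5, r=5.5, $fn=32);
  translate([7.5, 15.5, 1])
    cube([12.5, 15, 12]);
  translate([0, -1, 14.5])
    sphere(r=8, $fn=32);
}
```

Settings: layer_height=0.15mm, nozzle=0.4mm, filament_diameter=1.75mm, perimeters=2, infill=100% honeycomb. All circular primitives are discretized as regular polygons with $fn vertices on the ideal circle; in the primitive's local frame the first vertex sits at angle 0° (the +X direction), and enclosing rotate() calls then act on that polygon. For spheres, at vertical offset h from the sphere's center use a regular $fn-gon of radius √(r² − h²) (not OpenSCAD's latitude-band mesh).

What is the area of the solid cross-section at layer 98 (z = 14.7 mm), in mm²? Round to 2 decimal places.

199.65 mm²

At z = 14.7 mm: the r=5.5 cylinder gives a regular 32-gon of circumradius 5.5 (constant along its height) (area = (32/2)·5.500²·sin(360°/32) = 94.42 mm²); the cube at (7.5, 15.5) is not intersected at this z (z outside [1, 13]); the r=8 sphere at (0, -1) slices to a regular 32-gon of circumradius 7.997 (√(r²−h²) with h=0.2 from center) (area = (32/2)·7.997²·sin(360°/32) = 199.65 mm²); Merging all regions: the r=5.5 cylinder lies entirely inside the r=8 sphere at (0, -1), so the union is just the r=8 sphere at (0, -1) — area = 199.65 mm². Overall, the cross-section is a single solid region. Net area = 199.65 mm².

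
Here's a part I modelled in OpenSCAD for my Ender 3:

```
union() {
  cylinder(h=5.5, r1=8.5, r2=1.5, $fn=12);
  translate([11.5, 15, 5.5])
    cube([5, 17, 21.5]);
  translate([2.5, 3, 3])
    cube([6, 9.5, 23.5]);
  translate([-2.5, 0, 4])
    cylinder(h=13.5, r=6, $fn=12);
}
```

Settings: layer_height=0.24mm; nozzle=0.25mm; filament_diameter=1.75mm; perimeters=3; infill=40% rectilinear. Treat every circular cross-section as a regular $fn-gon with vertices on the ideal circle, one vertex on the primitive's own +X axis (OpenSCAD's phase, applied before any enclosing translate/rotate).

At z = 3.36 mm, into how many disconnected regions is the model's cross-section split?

At z = 3.36 mm: the cone (r1=8.5→r2=1.5) has section circumradius 4.224 here — a regular 12-gon; the cube at (11.5, 15) is not intersected at this z (z outside [5.5, 27]); the 6×9.5 cube at (2.5, 3) contributes its full rectangle; the cylinder at (-2.5, 0) is absent (z outside [4, 17.5]); Merging all regions: the regions partially overlap (shared area 0.04 mm²), so overlapping operands fuse into one piece — 1 connected region. The result has 1 disconnected region.

1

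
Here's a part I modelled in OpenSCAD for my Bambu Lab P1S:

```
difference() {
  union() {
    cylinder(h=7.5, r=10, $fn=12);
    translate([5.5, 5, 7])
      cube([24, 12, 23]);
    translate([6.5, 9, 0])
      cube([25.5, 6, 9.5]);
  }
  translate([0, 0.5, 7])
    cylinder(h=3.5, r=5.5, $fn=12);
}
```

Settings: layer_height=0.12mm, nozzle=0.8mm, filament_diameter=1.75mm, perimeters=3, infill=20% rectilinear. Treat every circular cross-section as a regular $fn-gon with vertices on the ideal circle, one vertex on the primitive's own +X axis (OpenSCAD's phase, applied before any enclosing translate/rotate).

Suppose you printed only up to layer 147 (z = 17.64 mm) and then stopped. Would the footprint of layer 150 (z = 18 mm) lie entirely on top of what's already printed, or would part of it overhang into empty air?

Compare the two slices. At z = 17.64: the cylinder is absent (z outside [0, 7.5]); the 24×12 cube at (5.5, 5) contributes its full rectangle (area 288.00 mm²); the cube at (6.5, 9) is not intersected at this z (z outside [0, 9.5]); Combining (union): only the 24×12 cube at (5.5, 5) is present, so the union is just that shape — area = 288.00 mm²; the cylinder at (0, 0.5) is absent (z outside [7, 10.5]); Taking the first minus the rest: none of the subtracted shapes is present at this height, so that combined region is unchanged — area = 288.00 mm². At z = 18: the cylinder is not intersected at this z (z outside [0, 7.5]); the cube at (5.5, 5) is present — its section is the full 24×12 rectangle (area 288.00 mm²); the cube at (6.5, 9) is not intersected at this z (z outside [0, 9.5]); Merging all regions: only the 24×12 cube at (5.5, 5) is present, so the union is just that shape — area = 288.00 mm²; the cylinder at (0, 0.5) is not intersected at this z (z outside [7, 10.5]); Taking the first minus the rest: none of the subtracted shapes is present at this height, so that combined region is unchanged — area = 288.00 mm². Checking containment: the cross-section at z = 18 is a subset of the cross-section at z = 17.64.

entirely on top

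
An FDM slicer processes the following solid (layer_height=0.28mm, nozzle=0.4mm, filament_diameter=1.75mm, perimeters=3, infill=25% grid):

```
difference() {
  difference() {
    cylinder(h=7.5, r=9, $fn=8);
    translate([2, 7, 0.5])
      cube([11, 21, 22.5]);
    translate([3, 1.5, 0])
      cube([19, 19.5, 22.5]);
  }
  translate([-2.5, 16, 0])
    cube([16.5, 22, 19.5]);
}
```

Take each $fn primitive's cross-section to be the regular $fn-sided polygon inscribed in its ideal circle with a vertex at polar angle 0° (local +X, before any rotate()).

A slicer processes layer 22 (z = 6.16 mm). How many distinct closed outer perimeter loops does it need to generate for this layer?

1

At z = 6.16 mm: the r=9 cylinder contributes a regular 8-gon of circumradius 9; the cube at (2, 7) (footprint 11×21) is included at this height; the 19×19.5 cube at (3, 1.5) contributes its full rectangle; Taking the first minus the rest: starting from the r=9 cylinder, the 11×21 cube at (2, 7) partially overlaps it — only the 1.66 mm² overlap (of its 231.00 mm²) is removed, clipping the outline; the 19×19.5 cube at (3, 1.5) partially overlaps it — only the 22.91 mm² overlap (of its 370.50 mm²) is removed, clipping the outline — 1 connected region; the 16.5×22 cube at (-2.5, 16) contributes its full rectangle; After the difference (first − rest): starting from that combined region, the 16.5×22 cube at (-2.5, 16) misses the remaining region (no effect) — 1 connected region. The result has 1 disconnected region.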